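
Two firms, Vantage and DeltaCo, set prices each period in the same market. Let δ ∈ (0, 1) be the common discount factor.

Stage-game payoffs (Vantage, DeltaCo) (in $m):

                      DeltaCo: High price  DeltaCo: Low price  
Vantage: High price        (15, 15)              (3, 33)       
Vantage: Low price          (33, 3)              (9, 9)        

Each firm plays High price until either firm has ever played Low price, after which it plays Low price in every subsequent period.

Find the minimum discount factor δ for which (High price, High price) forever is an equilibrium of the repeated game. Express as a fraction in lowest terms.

One-period gain from deviating is 33 − 15 = 18. The loss is 15 − 9 = 6 in every subsequent period, with present value 6·δ/(1−δ).
Deviation is unprofitable when 6·δ/(1−δ) ≥ 18, i.e. δ/(1−δ) ≥ 3.
Equivalently δ ≥ 18/(18+6) = 3/4.

3/4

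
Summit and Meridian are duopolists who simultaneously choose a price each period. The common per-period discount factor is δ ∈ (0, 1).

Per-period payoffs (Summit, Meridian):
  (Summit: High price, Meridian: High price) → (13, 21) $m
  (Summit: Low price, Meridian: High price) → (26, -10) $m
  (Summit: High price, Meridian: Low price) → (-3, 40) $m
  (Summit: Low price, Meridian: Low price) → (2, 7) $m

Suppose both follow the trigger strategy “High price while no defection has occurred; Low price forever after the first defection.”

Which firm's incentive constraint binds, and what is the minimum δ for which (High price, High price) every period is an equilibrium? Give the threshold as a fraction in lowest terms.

For Summit: deviation gain 26−13 = 13, per-period punishment loss 13−2 = 11. IC gives δ ≥ 13/24.
For Meridian: gain 19, loss 14 per period, so δ ≥ 19/33.
The tighter constraint is Meridian's, so cooperation needs δ ≥ 19/33.

Meridian; δ ≥ 19/33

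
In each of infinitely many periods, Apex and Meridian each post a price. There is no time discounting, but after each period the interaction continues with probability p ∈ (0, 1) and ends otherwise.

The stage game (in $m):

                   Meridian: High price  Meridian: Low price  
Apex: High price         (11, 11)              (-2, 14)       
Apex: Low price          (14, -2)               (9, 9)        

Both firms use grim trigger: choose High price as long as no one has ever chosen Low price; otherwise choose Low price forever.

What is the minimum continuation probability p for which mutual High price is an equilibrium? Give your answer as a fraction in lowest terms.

With no time discounting, the continuation probability p plays the role of the discount factor.
Grim-trigger IC: 11/(1−p) ≥ 14 + 9p/(1−p) ⇒ p ≥ (14−11)/(14−9) = 3/5.

3/5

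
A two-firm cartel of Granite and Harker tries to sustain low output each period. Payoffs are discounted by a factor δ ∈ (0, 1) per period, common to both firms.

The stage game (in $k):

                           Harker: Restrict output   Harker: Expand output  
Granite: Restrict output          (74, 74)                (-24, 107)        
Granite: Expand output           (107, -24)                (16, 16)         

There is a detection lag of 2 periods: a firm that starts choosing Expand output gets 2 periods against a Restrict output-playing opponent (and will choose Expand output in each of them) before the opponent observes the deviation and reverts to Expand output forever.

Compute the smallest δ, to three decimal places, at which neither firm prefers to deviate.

Deviating for the 2 undetected periods gains 107−74 = 33 per period over cooperation, then loses 74−16 = 58 per period forever once punishment starts.
Gain: 33(1 + δ + … + δ^1); loss: 58·δ^2/(1−δ).
No profitable deviation ⇔ 33(1−δ^2) ≤ 58·δ^2, i.e. δ^2 ≥ 33/(33+58) = 33/91.
Hence δ ≥ (33/91)^(1/2) ≈ 0.602.

0.602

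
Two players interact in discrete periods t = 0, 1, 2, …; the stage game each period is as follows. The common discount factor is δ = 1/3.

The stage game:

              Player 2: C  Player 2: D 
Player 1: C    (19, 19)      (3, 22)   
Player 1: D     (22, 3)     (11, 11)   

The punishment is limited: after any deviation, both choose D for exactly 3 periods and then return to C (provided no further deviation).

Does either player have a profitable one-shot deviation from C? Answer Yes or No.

A one-shot deviation gives 22 now, then 11 for 3 periods, then back to 19.
Gain from deviating: (22−19) today; loss: (19−11) in each of the next 3 periods.
No-deviation condition: (19−11)(δ+…+δ^3) ≥ 22−19, i.e. δ+…+δ^3 ≥ 3/8.
At δ = 1/3: δ+…+δ^3 = 0.4815 ≥ 0.3750.
So cooperation is sustainable.

No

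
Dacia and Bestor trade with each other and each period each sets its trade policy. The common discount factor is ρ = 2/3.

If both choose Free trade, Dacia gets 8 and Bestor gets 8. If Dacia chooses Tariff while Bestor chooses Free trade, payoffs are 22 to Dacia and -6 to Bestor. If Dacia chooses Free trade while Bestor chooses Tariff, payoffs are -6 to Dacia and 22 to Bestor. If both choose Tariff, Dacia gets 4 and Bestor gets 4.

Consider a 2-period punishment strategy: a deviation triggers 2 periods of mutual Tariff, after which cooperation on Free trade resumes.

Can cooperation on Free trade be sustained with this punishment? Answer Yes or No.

No

Comparing payoff streams over the 3 periods until play realigns: cooperate → 8(1+ρ+…+ρ^2); deviate → 22 + 4(ρ+…+ρ^2).
Cooperation is sustained iff (8−4)(ρ+…+ρ^2) ≥ 22−8.
ρ+…+ρ^2 = 2/3·(1−(2/3)^2)/(1−2/3) = 1.1111, and (22−8)/(8−4) = 3.5000.
1.1111 < 3.5000, so cooperation is not sustainable.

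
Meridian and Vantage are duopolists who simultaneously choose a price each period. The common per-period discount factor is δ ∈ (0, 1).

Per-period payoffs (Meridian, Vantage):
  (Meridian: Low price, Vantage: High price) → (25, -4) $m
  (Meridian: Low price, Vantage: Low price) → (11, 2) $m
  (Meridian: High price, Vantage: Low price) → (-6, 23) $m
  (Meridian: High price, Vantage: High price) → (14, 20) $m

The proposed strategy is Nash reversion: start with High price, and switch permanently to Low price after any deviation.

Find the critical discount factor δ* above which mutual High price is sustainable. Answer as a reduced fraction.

Meridian: cooperation gives 14 each period; deviation gives 25 once then 11 forever.
  14/(1−δ) ≥ 25 + 11δ/(1−δ) ⇒ δ ≥ 11/14.
Vantage: cooperation gives 20 each period; deviation gives 23 once then 2 forever.
  δ ≥ 3/21 = 1/7.
Both must hold, so the binding constraint is Meridian's: δ ≥ 11/14.

11/14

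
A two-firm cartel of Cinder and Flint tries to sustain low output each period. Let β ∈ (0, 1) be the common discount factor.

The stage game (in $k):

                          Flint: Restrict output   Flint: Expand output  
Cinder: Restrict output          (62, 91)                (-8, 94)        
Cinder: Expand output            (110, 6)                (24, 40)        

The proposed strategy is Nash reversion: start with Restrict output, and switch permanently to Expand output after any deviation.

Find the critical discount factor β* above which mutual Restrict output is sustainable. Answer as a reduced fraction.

24/43

For Cinder: deviation gain 110−62 = 48, per-period punishment loss 62−24 = 38. IC gives β ≥ 48/86 = 24/43.
For Flint: gain 3, loss 51 per period, so β ≥ 3/54 = 1/18.
The tighter constraint is Cinder's, so cooperation needs β ≥ 24/43.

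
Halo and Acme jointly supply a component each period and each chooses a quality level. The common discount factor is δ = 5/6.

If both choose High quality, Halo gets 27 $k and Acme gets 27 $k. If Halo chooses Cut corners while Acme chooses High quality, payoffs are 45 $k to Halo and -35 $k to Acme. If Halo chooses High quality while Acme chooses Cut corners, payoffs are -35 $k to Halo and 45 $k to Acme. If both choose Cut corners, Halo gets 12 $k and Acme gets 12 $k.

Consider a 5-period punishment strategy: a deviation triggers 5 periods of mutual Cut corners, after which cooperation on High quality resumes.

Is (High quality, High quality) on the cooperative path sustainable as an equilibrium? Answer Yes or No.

Yes

Comparing payoff streams over the 6 periods until play realigns: cooperate → 27(1+δ+…+δ^5); deviate → 45 + 12(δ+…+δ^5).
Cooperation is sustained iff (27−12)(δ+…+δ^5) ≥ 45−27.
δ+…+δ^5 = 5/6·(1−(5/6)^5)/(1−5/6) = 2.9906, and (45−27)/(27−12) = 1.2000.
2.9906 ≥ 1.2000, so cooperation is sustainable.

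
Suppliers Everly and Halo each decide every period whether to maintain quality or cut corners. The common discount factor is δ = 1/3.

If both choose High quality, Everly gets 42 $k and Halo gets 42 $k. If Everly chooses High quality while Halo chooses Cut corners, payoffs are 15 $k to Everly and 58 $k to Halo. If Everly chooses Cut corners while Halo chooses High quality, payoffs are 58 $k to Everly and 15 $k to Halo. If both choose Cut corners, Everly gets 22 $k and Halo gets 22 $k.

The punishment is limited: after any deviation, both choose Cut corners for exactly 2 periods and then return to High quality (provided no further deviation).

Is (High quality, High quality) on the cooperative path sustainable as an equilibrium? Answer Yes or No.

No

A one-shot deviation gives 58 now, then 22 for 2 periods, then back to 42.
Gain from deviating: (58−42) today; loss: (42−22) in each of the next 2 periods.
No-deviation condition: (42−22)(δ+…+δ^2) ≥ 58−42, i.e. δ+…+δ^2 ≥ 4/5.
At δ = 1/3: δ+…+δ^2 = 0.4444 < 0.8000.
So cooperation is not sustainable.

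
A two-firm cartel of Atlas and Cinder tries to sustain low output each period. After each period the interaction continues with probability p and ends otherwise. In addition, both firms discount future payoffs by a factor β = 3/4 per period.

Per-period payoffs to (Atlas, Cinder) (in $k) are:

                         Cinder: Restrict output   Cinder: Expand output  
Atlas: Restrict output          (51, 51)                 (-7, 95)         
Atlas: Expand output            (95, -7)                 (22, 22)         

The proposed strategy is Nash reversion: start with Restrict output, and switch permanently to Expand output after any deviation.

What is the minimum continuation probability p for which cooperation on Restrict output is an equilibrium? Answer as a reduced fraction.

Expected continuation weight on next period's payoff is β·p = 3/4·p, which plays the role of the discount factor.
Cooperation requires 3/4·p ≥ (95−51)/(95−22) = 44/73, hence p ≥ 176/219.

176/219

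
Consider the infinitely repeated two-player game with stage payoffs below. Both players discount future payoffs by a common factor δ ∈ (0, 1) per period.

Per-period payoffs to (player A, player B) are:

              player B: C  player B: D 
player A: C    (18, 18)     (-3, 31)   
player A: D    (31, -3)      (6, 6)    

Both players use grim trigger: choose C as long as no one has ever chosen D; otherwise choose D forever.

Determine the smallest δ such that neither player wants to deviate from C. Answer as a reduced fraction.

13/25

Cooperation forever yields 18 each period: 18/(1−δ).
Deviating yields 31 once, then 6 forever: 31 + 6δ/(1−δ).
No profitable deviation requires 18/(1−δ) ≥ 31 + 6δ/(1−δ).
Multiplying by (1−δ): 18 ≥ 31(1−δ) + 6δ = 31 − 25δ.
So 25δ ≥ 13, i.e. δ ≥ 13/25.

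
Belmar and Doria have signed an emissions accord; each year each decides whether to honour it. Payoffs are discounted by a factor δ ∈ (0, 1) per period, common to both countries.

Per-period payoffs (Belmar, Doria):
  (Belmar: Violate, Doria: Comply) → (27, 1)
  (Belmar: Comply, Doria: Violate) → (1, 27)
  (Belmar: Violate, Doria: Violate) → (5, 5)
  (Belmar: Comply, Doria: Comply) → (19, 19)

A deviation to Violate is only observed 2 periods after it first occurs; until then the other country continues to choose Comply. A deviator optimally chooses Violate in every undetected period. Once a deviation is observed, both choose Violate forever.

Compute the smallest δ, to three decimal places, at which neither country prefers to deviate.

Deviating for the 2 undetected periods gains 27−19 = 8 per period over cooperation, then loses 19−5 = 14 per period forever once punishment starts.
Gain: 8(1 + δ + … + δ^1); loss: 14·δ^2/(1−δ).
No profitable deviation ⇔ 8(1−δ^2) ≤ 14·δ^2, i.e. δ^2 ≥ 8/(8+14) = 4/11.
Hence δ ≥ (4/11)^(1/2) ≈ 0.603.

0.603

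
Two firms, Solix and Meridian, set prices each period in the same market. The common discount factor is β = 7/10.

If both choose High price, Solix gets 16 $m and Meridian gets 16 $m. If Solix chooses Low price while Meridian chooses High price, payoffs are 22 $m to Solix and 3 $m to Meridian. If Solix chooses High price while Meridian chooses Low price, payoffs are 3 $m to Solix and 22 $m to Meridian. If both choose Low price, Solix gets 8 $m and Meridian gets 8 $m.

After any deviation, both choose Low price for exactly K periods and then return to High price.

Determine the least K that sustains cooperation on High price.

No profitable deviation requires (16−8)(β+…+β^K) ≥ 22−16, i.e. β+…+β^K ≥ 3/4 ≈ 0.7500.
With β = 7/10, the partial sums are K=1: 0.7000, K=2: 1.1900.
K = 2 is the first length at which the sum reaches 0.7500.

2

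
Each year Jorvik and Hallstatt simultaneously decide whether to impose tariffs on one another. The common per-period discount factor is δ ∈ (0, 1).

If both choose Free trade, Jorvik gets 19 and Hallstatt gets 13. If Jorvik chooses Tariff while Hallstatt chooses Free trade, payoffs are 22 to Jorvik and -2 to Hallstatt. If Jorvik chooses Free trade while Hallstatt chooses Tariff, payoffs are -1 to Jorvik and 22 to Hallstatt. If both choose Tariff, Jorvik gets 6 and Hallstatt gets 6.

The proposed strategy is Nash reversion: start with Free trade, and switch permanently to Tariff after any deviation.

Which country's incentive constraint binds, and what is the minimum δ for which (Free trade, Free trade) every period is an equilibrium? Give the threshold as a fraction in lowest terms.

Hallstatt; δ ≥ 9/16

Jorvik's threshold: (22−19)/(22−6) = 3/16.
Hallstatt's threshold: (22−13)/(22−6) = 9/16.
3/16 < 9/16, so Hallstatt binds and δ* = 9/16.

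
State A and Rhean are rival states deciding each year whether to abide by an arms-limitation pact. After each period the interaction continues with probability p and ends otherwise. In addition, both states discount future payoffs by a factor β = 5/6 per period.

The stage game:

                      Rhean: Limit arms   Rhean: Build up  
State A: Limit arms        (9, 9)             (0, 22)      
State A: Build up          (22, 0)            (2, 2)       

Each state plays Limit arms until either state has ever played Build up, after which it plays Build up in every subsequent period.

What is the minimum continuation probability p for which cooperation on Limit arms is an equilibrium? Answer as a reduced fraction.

39/50

Expected continuation weight on next period's payoff is β·p = 5/6·p, which plays the role of the discount factor.
Cooperation requires 5/6·p ≥ (22−9)/(22−2) = 13/20, hence p ≥ 39/50.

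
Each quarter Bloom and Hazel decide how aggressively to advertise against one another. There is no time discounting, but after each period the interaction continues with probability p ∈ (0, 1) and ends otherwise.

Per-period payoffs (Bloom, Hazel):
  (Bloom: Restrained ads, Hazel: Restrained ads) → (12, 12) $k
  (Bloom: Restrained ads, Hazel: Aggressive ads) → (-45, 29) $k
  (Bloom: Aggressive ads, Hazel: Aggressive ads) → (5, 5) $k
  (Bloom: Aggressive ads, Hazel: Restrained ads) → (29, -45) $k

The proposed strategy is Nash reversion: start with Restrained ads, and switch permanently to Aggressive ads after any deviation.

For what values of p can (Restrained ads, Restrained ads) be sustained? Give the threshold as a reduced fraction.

17/24

With no time discounting, the continuation probability p plays the role of the discount factor.
Grim-trigger IC: 12/(1−p) ≥ 29 + 5p/(1−p) ⇒ p ≥ (29−12)/(29−5) = 17/24.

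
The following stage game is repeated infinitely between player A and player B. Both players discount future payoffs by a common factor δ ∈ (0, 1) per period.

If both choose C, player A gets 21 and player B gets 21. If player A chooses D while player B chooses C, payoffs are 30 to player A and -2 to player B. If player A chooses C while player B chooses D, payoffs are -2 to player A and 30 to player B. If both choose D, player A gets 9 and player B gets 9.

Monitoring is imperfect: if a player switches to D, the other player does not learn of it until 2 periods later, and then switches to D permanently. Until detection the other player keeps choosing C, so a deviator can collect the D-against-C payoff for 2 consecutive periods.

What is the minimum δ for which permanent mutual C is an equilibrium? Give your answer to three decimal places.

Deviating for the 2 undetected periods gains 30−21 = 9 per period over cooperation, then loses 21−9 = 12 per period forever once punishment starts.
Gain: 9(1 + δ + … + δ^1); loss: 12·δ^2/(1−δ).
No profitable deviation ⇔ 9(1−δ^2) ≤ 12·δ^2, i.e. δ^2 ≥ 9/(9+12) = 3/7.
Hence δ ≥ (3/7)^(1/2) ≈ 0.655.

0.655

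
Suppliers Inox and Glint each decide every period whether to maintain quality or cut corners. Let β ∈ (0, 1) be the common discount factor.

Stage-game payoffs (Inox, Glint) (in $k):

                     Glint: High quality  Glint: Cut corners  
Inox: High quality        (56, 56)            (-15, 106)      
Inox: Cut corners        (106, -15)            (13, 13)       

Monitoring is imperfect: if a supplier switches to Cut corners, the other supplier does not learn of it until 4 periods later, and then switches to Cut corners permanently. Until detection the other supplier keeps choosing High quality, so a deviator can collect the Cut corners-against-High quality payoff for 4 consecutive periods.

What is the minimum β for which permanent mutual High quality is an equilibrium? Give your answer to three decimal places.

The best deviation is to choose Cut corners for all 4 undetected periods, earning 106 each, then 13 forever once detected.
Deviation value: 106(1−β^4)/(1−β) + 13β^4/(1−β); cooperation value: 56/(1−β).
IC: 56 ≥ 106(1−β^4) + 13β^4 = 106 − 93β^4.
So β^4 ≥ 50/93, giving β ≥ (50/93)^(1/4) ≈ 0.856.

0.856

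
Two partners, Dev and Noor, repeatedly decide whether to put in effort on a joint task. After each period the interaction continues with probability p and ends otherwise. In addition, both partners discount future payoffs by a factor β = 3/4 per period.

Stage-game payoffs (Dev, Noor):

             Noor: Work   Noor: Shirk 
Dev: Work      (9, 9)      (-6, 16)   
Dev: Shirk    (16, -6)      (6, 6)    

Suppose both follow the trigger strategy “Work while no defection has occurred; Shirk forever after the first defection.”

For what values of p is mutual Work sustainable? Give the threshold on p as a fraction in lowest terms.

14/15

Expected continuation weight on next period's payoff is β·p = 3/4·p, which plays the role of the discount factor.
Cooperation requires 3/4·p ≥ (16−9)/(16−6) = 7/10, hence p ≥ 14/15.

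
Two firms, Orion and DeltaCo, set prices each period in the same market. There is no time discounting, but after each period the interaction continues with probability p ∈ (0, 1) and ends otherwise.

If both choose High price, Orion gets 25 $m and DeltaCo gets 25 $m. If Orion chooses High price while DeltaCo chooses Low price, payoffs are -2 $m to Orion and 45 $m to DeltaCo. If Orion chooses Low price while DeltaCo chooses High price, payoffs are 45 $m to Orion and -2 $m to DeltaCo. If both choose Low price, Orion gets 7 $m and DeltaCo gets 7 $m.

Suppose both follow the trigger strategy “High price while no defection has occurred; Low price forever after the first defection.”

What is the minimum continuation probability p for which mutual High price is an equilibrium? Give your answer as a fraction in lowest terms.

Expected cooperation value is 25 + p·25 + p²·25 + … = 25/(1−p); deviation gives 45 + p·7/(1−p).
25 ≥ 45(1−p) + 7p ⇒ 38p ≥ 20 ⇒ p ≥ 20/38 = 10/19.

10/19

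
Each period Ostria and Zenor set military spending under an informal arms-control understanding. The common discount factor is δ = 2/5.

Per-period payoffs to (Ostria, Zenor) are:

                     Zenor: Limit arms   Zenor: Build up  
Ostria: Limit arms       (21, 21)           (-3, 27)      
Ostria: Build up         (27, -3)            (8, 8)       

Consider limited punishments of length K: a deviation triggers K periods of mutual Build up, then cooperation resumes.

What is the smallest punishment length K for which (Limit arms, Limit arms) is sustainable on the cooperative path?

No profitable deviation requires (21−8)(δ+…+δ^K) ≥ 27−21, i.e. δ+…+δ^K ≥ 6/13 ≈ 0.4615.
With δ = 2/5, the partial sums are K=1: 0.4000, K=2: 0.5600.
K = 2 is the first length at which the sum reaches 0.4615.

2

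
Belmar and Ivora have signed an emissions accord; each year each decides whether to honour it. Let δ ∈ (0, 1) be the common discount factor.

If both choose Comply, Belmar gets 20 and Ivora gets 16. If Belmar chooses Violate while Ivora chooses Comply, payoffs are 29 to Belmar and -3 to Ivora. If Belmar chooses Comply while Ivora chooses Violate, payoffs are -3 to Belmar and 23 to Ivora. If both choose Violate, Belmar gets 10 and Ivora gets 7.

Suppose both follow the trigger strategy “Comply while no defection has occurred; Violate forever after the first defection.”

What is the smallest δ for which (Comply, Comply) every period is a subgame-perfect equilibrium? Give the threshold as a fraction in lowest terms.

9/19

Belmar: cooperation gives 20 each period; deviation gives 29 once then 10 forever.
  20/(1−δ) ≥ 29 + 10δ/(1−δ) ⇒ δ ≥ 9/19.
Ivora: cooperation gives 16 each period; deviation gives 23 once then 7 forever.
  δ ≥ 7/16.
Both must hold, so the binding constraint is Belmar's: δ ≥ 9/19.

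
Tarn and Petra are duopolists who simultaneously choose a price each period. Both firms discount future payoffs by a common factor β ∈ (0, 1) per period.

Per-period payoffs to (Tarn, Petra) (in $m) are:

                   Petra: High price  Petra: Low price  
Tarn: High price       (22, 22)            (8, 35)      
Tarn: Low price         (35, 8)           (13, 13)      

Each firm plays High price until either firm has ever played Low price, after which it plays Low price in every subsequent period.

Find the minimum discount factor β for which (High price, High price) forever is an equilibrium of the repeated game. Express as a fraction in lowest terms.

Under grim trigger the critical discount factor is (T−C)/(T−P) with T = 35, C = 22, P = 13.
β* = (35−22)/(35−13) = 13/22.

13/22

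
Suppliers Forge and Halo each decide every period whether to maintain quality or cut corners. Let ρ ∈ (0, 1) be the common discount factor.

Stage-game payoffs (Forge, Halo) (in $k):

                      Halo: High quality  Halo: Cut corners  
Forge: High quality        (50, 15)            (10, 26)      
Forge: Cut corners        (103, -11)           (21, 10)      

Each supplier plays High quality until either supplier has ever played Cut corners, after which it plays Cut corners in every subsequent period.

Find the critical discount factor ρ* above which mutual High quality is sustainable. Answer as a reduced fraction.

11/16

For Forge: deviation gain 103−50 = 53, per-period punishment loss 50−21 = 29. IC gives ρ ≥ 53/82.
For Halo: gain 11, loss 5 per period, so ρ ≥ 11/16.
The tighter constraint is Halo's, so cooperation needs ρ ≥ 11/16.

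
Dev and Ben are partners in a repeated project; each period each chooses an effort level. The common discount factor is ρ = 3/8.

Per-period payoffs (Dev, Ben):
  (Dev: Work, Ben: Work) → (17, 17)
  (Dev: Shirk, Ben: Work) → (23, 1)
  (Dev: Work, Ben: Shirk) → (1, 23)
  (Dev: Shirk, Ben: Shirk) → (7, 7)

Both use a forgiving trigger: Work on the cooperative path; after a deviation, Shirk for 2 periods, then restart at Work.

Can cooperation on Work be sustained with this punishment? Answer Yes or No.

No

A one-shot deviation gives 23 now, then 7 for 2 periods, then back to 17.
Gain from deviating: (23−17) today; loss: (17−7) in each of the next 2 periods.
No-deviation condition: (17−7)(ρ+…+ρ^2) ≥ 23−17, i.e. ρ+…+ρ^2 ≥ 3/5.
At ρ = 3/8: ρ+…+ρ^2 = 0.5156 < 0.6000.
So cooperation is not sustainable.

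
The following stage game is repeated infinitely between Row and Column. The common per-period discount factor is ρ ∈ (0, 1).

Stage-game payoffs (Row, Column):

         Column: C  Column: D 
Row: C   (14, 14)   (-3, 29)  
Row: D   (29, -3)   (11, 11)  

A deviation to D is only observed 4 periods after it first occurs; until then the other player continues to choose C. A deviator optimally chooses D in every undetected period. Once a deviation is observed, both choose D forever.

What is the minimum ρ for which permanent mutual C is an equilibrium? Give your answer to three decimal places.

The best deviation is to choose D for all 4 undetected periods, earning 29 each, then 11 forever once detected.
Deviation value: 29(1−ρ^4)/(1−ρ) + 11ρ^4/(1−ρ); cooperation value: 14/(1−ρ).
IC: 14 ≥ 29(1−ρ^4) + 11ρ^4 = 29 − 18ρ^4.
So ρ^4 ≥ 15/18 = 5/6, giving ρ ≥ (5/6)^(1/4) ≈ 0.955.

0.955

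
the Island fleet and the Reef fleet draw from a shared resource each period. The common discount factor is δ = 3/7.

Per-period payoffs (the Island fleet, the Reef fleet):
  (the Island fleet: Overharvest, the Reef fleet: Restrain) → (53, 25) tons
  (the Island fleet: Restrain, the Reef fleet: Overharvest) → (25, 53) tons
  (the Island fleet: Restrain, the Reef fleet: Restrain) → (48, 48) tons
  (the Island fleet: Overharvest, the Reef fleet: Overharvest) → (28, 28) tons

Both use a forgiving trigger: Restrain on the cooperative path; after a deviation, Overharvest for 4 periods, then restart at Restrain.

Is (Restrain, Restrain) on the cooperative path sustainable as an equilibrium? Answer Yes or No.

Yes

Comparing payoff streams over the 5 periods until play realigns: cooperate → 48(1+δ+…+δ^4); deviate → 53 + 28(δ+…+δ^4).
Cooperation is sustained iff (48−28)(δ+…+δ^4) ≥ 53−48.
δ+…+δ^4 = 3/7·(1−(3/7)^4)/(1−3/7) = 0.7247, and (53−48)/(48−28) = 0.2500.
0.7247 ≥ 0.2500, so cooperation is sustainable.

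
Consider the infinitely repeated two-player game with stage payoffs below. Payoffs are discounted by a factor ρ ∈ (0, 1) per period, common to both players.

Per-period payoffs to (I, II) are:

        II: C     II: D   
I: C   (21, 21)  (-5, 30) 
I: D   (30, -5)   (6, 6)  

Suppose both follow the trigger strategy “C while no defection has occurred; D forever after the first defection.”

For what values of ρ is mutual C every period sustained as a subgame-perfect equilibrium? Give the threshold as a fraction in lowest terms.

3/8

Cooperation forever yields 21 each period: 21/(1−ρ).
Deviating yields 30 once, then 6 forever: 30 + 6ρ/(1−ρ).
No profitable deviation requires 21/(1−ρ) ≥ 30 + 6ρ/(1−ρ).
Multiplying by (1−ρ): 21 ≥ 30(1−ρ) + 6ρ = 30 − 24ρ.
So 24ρ ≥ 9, i.e. ρ ≥ 9/24 = 3/8.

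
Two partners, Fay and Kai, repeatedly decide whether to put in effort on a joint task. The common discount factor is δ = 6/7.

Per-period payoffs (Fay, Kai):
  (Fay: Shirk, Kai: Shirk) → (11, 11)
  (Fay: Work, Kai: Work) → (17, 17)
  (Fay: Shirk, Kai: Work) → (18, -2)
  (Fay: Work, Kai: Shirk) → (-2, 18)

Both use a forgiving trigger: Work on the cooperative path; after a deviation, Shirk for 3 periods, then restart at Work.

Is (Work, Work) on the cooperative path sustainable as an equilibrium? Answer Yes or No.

Comparing payoff streams over the 4 periods until play realigns: cooperate → 17(1+δ+…+δ^3); deviate → 18 + 11(δ+…+δ^3).
Cooperation is sustained iff (17−11)(δ+…+δ^3) ≥ 18−17.
δ+…+δ^3 = 6/7·(1−(6/7)^3)/(1−6/7) = 2.2216, and (18−17)/(17−11) = 0.1667.
2.2216 ≥ 0.1667, so cooperation is sustainable.

Yes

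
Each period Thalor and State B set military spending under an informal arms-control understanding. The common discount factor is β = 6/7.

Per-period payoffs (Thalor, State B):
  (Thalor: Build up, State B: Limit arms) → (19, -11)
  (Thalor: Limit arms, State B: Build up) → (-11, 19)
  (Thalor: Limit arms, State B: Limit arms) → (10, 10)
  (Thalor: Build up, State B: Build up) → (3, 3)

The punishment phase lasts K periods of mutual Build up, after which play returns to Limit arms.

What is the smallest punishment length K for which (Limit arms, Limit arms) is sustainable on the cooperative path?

No profitable deviation requires (10−3)(β+…+β^K) ≥ 19−10, i.e. β+…+β^K ≥ 9/7 ≈ 1.2857.
With β = 6/7, the partial sums are K=1: 0.8571, K=2: 1.5918.
K = 2 is the first length at which the sum reaches 1.2857.

2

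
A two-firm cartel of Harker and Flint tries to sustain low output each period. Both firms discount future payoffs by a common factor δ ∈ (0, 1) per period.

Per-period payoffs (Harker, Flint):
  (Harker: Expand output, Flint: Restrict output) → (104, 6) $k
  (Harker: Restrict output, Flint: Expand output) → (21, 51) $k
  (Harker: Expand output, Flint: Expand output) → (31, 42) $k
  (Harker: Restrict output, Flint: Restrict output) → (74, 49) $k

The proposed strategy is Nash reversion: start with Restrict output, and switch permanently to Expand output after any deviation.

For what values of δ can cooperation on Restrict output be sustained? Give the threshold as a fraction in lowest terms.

30/73

Harker's threshold: (104−74)/(104−31) = 30/73.
Flint's threshold: (51−49)/(51−42) = 2/9.
30/73 > 2/9, so Harker binds and δ* = 30/73.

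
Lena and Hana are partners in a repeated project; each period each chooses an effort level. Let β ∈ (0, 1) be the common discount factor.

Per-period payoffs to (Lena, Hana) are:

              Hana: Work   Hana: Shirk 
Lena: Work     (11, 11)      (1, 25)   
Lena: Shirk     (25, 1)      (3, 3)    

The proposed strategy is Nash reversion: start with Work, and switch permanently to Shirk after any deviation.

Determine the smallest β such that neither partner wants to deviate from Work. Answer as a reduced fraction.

Cooperation forever yields 11 each period: 11/(1−β).
Deviating yields 25 once, then 3 forever: 25 + 3β/(1−β).
No profitable deviation requires 11/(1−β) ≥ 25 + 3β/(1−β).
Multiplying by (1−β): 11 ≥ 25(1−β) + 3β = 25 − 22β.
So 22β ≥ 14, i.e. β ≥ 14/22 = 7/11.

7/11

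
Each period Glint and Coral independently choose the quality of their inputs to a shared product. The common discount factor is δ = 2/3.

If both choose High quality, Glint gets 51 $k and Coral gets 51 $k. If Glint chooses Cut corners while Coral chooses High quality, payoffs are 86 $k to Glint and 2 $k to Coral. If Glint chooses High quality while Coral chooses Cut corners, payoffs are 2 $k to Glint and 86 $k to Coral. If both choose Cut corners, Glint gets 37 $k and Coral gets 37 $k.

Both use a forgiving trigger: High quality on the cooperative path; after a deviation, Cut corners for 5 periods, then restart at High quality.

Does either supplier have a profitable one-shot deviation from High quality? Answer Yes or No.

Yes

A one-shot deviation gives 86 now, then 37 for 5 periods, then back to 51.
Gain from deviating: (86−51) today; loss: (51−37) in each of the next 5 periods.
No-deviation condition: (51−37)(δ+…+δ^5) ≥ 86−51, i.e. δ+…+δ^5 ≥ 5/2.
At δ = 2/3: δ+…+δ^5 = 1.7366 < 2.5000.
So cooperation is not sustainable.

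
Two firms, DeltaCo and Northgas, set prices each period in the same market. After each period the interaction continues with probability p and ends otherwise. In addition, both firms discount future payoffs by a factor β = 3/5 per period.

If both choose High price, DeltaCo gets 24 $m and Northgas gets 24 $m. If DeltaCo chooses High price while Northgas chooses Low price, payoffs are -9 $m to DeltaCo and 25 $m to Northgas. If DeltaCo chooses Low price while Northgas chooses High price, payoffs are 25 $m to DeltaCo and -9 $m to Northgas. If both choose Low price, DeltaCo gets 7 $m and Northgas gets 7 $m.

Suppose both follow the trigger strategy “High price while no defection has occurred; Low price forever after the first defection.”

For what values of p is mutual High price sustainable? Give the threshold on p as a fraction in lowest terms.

Expected continuation weight on next period's payoff is β·p = 3/5·p, which plays the role of the discount factor.
Cooperation requires 3/5·p ≥ (25−24)/(25−7) = 1/18, hence p ≥ 5/54.

5/54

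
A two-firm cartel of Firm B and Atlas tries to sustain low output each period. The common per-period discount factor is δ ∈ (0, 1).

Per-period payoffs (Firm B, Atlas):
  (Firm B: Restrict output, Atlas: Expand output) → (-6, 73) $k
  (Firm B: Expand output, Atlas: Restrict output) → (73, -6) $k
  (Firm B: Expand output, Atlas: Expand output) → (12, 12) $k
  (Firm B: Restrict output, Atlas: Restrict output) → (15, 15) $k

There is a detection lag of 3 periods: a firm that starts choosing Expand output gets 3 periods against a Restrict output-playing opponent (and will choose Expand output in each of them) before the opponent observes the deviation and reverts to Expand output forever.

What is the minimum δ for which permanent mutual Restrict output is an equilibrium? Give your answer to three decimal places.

Deviating for the 3 undetected periods gains 73−15 = 58 per period over cooperation, then loses 15−12 = 3 per period forever once punishment starts.
Gain: 58(1 + δ + … + δ^2); loss: 3·δ^3/(1−δ).
No profitable deviation ⇔ 58(1−δ^3) ≤ 3·δ^3, i.e. δ^3 ≥ 58/(58+3) = 58/61.
Hence δ ≥ (58/61)^(1/3) ≈ 0.983.

0.983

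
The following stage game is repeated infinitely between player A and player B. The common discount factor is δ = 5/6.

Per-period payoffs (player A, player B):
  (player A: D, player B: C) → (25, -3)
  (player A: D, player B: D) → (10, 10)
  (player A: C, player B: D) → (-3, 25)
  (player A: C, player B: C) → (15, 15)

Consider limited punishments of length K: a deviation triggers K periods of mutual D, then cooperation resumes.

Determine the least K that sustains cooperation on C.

3

IC: δ(1−δ^K)/(1−δ) ≥ (25−15)/(15−10) = 2.
With δ = 5/6: need 1 − δ^K ≥ 2·(1−5/6)/(5/6), i.e. δ^K ≤ 0.6000.
Since (5/6)^2 = 0.6944 and (5/6)^3 = 0.5787, the smallest such K is 3.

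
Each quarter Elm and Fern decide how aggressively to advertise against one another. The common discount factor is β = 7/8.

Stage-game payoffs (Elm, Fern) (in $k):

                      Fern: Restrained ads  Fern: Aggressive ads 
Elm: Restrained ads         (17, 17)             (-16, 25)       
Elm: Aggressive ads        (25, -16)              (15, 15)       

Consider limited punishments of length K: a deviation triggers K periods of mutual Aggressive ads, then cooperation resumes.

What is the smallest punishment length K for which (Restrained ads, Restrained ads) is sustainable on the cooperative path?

7

No profitable deviation requires (17−15)(β+…+β^K) ≥ 25−17, i.e. β+…+β^K ≥ 4 ≈ 4.0000.
With β = 7/8, the partial sums are K=1: 0.8750, K=2: 1.6406, …, K=5: 3.4096, K=6: 3.8584, K=7: 4.2511.
K = 7 is the first length at which the sum reaches 4.0000.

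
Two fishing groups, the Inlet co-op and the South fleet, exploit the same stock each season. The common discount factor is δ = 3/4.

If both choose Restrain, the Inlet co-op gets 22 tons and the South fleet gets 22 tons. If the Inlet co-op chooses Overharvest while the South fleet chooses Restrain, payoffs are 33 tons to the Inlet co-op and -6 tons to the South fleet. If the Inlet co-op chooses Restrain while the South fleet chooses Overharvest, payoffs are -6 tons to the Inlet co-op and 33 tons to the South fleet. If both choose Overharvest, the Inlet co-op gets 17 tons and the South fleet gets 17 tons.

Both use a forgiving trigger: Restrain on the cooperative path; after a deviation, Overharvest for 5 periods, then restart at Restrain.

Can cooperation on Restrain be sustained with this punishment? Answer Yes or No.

IC: δ+…+δ^5 ≥ (33−22)/(22−17) = 11/5.
At δ = 3/4: partial sum = 2.2881 ≥ 2.2000. Cooperation sustainable.

Yes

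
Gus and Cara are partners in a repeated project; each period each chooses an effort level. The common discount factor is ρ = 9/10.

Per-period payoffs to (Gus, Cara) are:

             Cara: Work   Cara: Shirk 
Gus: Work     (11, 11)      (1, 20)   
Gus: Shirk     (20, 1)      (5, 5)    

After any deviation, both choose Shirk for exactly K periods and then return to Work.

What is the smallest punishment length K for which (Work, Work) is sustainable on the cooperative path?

2

Need Σ_{k=1}^{K} ρ^k ≥ (20−11)/(11−5) = 1.5000 at ρ = 9/10.
At K = 1 the sum is 0.9000 < 1.5000; at K = 2 it is 1.7100 ≥ 1.5000.
So the minimum punishment length is K = 2.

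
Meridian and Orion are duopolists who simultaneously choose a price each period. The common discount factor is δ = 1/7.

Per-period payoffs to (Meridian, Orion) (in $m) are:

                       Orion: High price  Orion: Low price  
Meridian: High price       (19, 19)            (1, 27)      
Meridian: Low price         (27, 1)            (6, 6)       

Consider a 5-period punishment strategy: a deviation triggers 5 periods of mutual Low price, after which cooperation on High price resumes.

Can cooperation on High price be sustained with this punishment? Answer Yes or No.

No

IC: δ+…+δ^5 ≥ (27−19)/(19−6) = 8/13.
At δ = 1/7: partial sum = 0.1667 < 0.6154. Cooperation not sustainable.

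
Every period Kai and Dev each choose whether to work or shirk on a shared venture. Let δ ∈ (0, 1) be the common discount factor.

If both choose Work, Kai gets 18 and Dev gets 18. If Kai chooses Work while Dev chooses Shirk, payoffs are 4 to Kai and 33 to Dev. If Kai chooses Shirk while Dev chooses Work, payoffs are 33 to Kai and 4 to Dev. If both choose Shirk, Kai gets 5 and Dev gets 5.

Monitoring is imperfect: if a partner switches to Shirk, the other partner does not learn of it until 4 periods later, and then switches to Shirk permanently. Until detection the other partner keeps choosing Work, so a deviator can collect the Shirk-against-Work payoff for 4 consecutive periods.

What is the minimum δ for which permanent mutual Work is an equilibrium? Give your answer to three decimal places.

The best deviation is to choose Shirk for all 4 undetected periods, earning 33 each, then 5 forever once detected.
Deviation value: 33(1−δ^4)/(1−δ) + 5δ^4/(1−δ); cooperation value: 18/(1−δ).
IC: 18 ≥ 33(1−δ^4) + 5δ^4 = 33 − 28δ^4.
So δ^4 ≥ 15/28, giving δ ≥ (15/28)^(1/4) ≈ 0.856.

0.856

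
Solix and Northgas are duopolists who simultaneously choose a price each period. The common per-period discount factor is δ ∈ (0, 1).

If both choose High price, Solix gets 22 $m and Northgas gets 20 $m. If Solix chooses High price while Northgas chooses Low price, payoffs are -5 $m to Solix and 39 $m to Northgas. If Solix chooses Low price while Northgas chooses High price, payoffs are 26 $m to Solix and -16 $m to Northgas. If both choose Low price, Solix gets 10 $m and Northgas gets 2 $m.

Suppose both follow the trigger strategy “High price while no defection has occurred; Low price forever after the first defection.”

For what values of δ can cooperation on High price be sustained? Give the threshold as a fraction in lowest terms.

19/37

Solix's threshold: (26−22)/(26−10) = 1/4.
Northgas's threshold: (39−20)/(39−2) = 19/37.
1/4 < 19/37, so Northgas binds and δ* = 19/37.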